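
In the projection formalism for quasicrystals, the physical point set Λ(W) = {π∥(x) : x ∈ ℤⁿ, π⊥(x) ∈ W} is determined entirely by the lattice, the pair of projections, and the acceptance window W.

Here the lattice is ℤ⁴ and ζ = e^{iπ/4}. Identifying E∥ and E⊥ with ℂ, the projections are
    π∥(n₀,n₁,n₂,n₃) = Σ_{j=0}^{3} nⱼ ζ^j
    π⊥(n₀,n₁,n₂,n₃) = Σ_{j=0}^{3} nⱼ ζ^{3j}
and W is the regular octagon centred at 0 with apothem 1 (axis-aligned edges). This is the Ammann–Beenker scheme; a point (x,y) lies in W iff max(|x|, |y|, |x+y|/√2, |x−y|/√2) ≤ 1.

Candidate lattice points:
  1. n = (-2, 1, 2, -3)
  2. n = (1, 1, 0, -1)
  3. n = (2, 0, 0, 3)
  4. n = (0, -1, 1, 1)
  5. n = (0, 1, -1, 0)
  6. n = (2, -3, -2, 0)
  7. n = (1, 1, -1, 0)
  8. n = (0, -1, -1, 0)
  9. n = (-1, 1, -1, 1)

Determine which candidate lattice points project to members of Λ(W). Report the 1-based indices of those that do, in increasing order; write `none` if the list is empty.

2, 8

With ζ = e^{iπ/4} the internal vectors are ζ^0,ζ^3,ζ^6,ζ^9.
candidate 1: n = (-2, 1, 2, -3) → π⊥ ≈ (-4.82843, -3.41421); max(|x|,|y|,|x±y|/√2) = 5.82843 > 1 ⇒ ∉ W
candidate 2: n = (1, 1, 0, -1) → π⊥ ≈ (-0.41421, +0.00000); max(|x|,|y|,|x±y|/√2) = 0.41421 ≤ 1 ⇒ ∈ W
candidate 3: n = (2, 0, 0, 3) → π⊥ ≈ (+4.12132, +2.12132); max(|x|,|y|,|x±y|/√2) = 4.41421 > 1 ⇒ ∉ W
candidate 4: n = (0, -1, 1, 1) → π⊥ ≈ (+1.41421, -1.00000); max(|x|,|y|,|x±y|/√2) = 1.70711 > 1 ⇒ ∉ W
candidate 5: n = (0, 1, -1, 0) → π⊥ ≈ (-0.70711, +1.70711); max(|x|,|y|,|x±y|/√2) = 1.70711 > 1 ⇒ ∉ W
candidate 6: n = (2, -3, -2, 0) → π⊥ ≈ (+4.12132, -0.12132); max(|x|,|y|,|x±y|/√2) = 4.12132 > 1 ⇒ ∉ W
candidate 7: n = (1, 1, -1, 0) → π⊥ ≈ (+0.29289, +1.70711); max(|x|,|y|,|x±y|/√2) = 1.70711 > 1 ⇒ ∉ W
candidate 8: n = (0, -1, -1, 0) → π⊥ ≈ (+0.70711, +0.29289); max(|x|,|y|,|x±y|/√2) = 0.70711 ≤ 1 ⇒ ∈ W
candidate 9: n = (-1, 1, -1, 1) → π⊥ ≈ (-1.00000, +2.41421); max(|x|,|y|,|x±y|/√2) = 2.41421 > 1 ⇒ ∉ W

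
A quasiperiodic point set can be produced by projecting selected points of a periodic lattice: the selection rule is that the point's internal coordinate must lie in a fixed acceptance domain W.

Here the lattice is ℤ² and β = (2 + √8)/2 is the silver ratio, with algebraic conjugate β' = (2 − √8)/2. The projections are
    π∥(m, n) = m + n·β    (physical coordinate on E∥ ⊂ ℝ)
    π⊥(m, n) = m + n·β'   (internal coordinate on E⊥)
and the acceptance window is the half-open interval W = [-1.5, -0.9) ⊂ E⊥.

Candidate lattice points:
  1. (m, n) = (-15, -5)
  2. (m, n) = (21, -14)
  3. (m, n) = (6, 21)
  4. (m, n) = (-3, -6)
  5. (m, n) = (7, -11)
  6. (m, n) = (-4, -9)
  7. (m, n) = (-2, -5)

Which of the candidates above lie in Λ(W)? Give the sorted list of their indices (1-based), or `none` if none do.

β' = (2−√8)/2 ≈ -0.41421.
[1] lift (-15,-5): star map gives -12.92893; window check -1.5 ≤ -12.92893 < -0.9 is false → out
[2] lift (21,-14): star map gives 26.79899; window check -1.5 ≤ 26.79899 < -0.9 is false → out
[3] lift (6,21): star map gives -2.69848; window check -1.5 ≤ -2.69848 < -0.9 is false → out
[4] lift (-3,-6): star map gives -0.51472; window check -1.5 ≤ -0.51472 < -0.9 is false → out
[5] lift (7,-11): star map gives 11.55635; window check -1.5 ≤ 11.55635 < -0.9 is false → out
[6] lift (-4,-9): star map gives -0.27208; window check -1.5 ≤ -0.27208 < -0.9 is false → out
[7] lift (-2,-5): star map gives 0.07107; window check -1.5 ≤ 0.07107 < -0.9 is false → out

none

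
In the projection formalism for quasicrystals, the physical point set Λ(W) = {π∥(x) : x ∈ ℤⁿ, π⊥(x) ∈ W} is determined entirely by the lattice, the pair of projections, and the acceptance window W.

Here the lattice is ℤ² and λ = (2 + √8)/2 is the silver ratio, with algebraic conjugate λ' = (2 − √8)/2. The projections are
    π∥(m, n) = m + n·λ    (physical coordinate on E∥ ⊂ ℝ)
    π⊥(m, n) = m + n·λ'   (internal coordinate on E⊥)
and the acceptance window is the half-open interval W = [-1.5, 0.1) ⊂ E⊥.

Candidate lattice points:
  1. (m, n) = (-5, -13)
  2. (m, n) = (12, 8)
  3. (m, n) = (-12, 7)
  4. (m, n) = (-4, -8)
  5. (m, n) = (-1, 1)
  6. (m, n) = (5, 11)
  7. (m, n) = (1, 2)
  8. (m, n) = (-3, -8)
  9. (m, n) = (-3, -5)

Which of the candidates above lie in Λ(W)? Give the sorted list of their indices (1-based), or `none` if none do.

4, 5, 9

Compute λ' = (2−√8)/2 = -0.414214, so π⊥(m,n) = m -0.414214·n.
candidate 1: (m,n)=(-5,-13) → π∥ = -5-13·λ ≈ -36.384776, π⊥ = -5-13·λ' ≈ 0.384776 ∉ [-1.5, 0.1) ⇒ out
candidate 2: (m,n)=(12,8) → π∥ = 12+8·λ ≈ 31.313708, π⊥ = 12+8·λ' ≈ 8.686292 ∉ [-1.5, 0.1) ⇒ out
candidate 3: (m,n)=(-12,7) → π∥ = -12+7·λ ≈ 4.899495, π⊥ = -12+7·λ' ≈ -14.899495 ∉ [-1.5, 0.1) ⇒ out
candidate 4: (m,n)=(-4,-8) → π∥ = -4-8·λ ≈ -23.313708, π⊥ = -4-8·λ' ≈ -0.686292 ∈ [-1.5, 0.1) ⇒ IN Λ
candidate 5: (m,n)=(-1,1) → π∥ = -1+1·λ ≈ 1.414214, π⊥ = -1+1·λ' ≈ -1.414214 ∈ [-1.5, 0.1) ⇒ IN Λ
candidate 6: (m,n)=(5,11) → π∥ = 5+11·λ ≈ 31.556349, π⊥ = 5+11·λ' ≈ 0.443651 ∉ [-1.5, 0.1) ⇒ out
candidate 7: (m,n)=(1,2) → π∥ = 1+2·λ ≈ 5.828427, π⊥ = 1+2·λ' ≈ 0.171573 ∉ [-1.5, 0.1) ⇒ out
candidate 8: (m,n)=(-3,-8) → π∥ = -3-8·λ ≈ -22.313708, π⊥ = -3-8·λ' ≈ 0.313708 ∉ [-1.5, 0.1) ⇒ out
candidate 9: (m,n)=(-3,-5) → π∥ = -3-5·λ ≈ -15.071068, π⊥ = -3-5·λ' ≈ -0.928932 ∈ [-1.5, 0.1) ⇒ IN Λ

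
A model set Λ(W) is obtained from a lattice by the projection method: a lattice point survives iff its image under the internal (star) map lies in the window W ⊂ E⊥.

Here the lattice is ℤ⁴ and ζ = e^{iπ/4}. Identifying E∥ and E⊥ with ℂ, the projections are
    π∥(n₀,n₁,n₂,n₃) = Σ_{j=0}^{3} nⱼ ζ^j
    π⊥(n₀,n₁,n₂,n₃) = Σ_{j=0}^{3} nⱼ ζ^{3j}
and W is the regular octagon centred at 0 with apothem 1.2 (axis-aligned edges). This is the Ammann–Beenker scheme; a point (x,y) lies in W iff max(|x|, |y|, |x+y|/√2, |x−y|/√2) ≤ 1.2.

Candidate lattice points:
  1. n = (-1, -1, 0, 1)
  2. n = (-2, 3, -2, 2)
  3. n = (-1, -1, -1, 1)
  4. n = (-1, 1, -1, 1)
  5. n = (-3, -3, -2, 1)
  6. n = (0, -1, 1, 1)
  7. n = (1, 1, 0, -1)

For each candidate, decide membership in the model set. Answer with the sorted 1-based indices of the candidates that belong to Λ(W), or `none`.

π⊥(n) = n₀ + n₁ζ³ + n₂ζ⁶ + n₃ζ⁹ where ζ = e^{iπ/4}.
#1 (-1, -1, 0, 1): internal (0.414214, 0.000000); octagon support 0.414214 vs apothem 1.2 → ∈ W
#2 (-2, 3, -2, 2): internal (-2.707107, 5.535534); octagon support 5.828427 vs apothem 1.2 → ∉ W
#3 (-1, -1, -1, 1): internal (0.414214, 1.000000); octagon support 1.000000 vs apothem 1.2 → ∈ W
#4 (-1, 1, -1, 1): internal (-1.000000, 2.414214); octagon support 2.414214 vs apothem 1.2 → ∉ W
#5 (-3, -3, -2, 1): internal (-0.171573, 0.585786); octagon support 0.585786 vs apothem 1.2 → ∈ W
#6 (0, -1, 1, 1): internal (1.414214, -1.000000); octagon support 1.707107 vs apothem 1.2 → ∉ W
#7 (1, 1, 0, -1): internal (-0.414214, 0.000000); octagon support 0.414214 vs apothem 1.2 → ∈ W

1, 3, 5, 7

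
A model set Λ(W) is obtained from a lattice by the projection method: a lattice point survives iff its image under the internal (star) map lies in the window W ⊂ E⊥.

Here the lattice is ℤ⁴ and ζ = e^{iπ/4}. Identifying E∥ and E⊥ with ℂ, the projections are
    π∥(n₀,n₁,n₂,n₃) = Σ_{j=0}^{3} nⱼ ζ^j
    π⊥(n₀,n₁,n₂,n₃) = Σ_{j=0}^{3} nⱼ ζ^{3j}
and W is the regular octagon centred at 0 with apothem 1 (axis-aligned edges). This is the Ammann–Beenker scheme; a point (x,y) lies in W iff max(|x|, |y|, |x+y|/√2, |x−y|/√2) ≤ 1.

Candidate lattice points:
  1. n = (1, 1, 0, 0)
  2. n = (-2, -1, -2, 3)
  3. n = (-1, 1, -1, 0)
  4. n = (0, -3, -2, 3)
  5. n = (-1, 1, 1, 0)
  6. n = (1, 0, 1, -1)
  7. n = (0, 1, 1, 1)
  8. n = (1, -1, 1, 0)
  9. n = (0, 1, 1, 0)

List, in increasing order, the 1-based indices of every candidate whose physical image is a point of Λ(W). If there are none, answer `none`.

Internal map: ζ^{3j} for j=0..3 gives (1,0), (−√2/2,√2/2), (0,−1), (√2/2,√2/2).
candidate 1: n = (1, 1, 0, 0) → π⊥ ≈ (+0.292893, +0.707107); max(|x|,|y|,|x±y|/√2) = 0.707107 ≤ 1 ⇒ ∈ W
candidate 2: n = (-2, -1, -2, 3) → π⊥ ≈ (+0.828427, +3.414214); max(|x|,|y|,|x±y|/√2) = 3.414214 > 1 ⇒ ∉ W
candidate 3: n = (-1, 1, -1, 0) → π⊥ ≈ (-1.707107, +1.707107); max(|x|,|y|,|x±y|/√2) = 2.414214 > 1 ⇒ ∉ W
candidate 4: n = (0, -3, -2, 3) → π⊥ ≈ (+4.242641, +2.000000); max(|x|,|y|,|x±y|/√2) = 4.414214 > 1 ⇒ ∉ W
candidate 5: n = (-1, 1, 1, 0) → π⊥ ≈ (-1.707107, -0.292893); max(|x|,|y|,|x±y|/√2) = 1.707107 > 1 ⇒ ∉ W
candidate 6: n = (1, 0, 1, -1) → π⊥ ≈ (+0.292893, -1.707107); max(|x|,|y|,|x±y|/√2) = 1.707107 > 1 ⇒ ∉ W
candidate 7: n = (0, 1, 1, 1) → π⊥ ≈ (+0.000000, +0.414214); max(|x|,|y|,|x±y|/√2) = 0.414214 ≤ 1 ⇒ ∈ W
candidate 8: n = (1, -1, 1, 0) → π⊥ ≈ (+1.707107, -1.707107); max(|x|,|y|,|x±y|/√2) = 2.414214 > 1 ⇒ ∉ W
candidate 9: n = (0, 1, 1, 0) → π⊥ ≈ (-0.707107, -0.292893); max(|x|,|y|,|x±y|/√2) = 0.707107 ≤ 1 ⇒ ∈ W

1, 7, 9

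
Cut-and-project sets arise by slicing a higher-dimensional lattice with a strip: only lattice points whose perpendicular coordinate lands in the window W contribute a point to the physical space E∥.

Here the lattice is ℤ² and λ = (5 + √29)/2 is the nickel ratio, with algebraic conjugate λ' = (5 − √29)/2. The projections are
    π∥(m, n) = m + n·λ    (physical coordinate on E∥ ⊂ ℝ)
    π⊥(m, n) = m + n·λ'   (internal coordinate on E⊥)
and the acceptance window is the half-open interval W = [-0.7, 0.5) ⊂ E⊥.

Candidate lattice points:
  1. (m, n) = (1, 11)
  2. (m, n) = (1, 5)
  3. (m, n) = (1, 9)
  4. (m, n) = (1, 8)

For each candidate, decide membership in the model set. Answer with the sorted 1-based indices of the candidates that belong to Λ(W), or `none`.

Compute λ' = (5−√29)/2 = -0.19258, so π⊥(m,n) = m -0.19258·n.
[1] lift (1,11): star map gives -1.11841; window check -0.7 ≤ -1.11841 < 0.5 is false → out
[2] lift (1,5): star map gives 0.03709; window check -0.7 ≤ 0.03709 < 0.5 is true → IN Λ
[3] lift (1,9): star map gives -0.73324; window check -0.7 ≤ -0.73324 < 0.5 is false → out
[4] lift (1,8): star map gives -0.54066; window check -0.7 ≤ -0.54066 < 0.5 is true → IN Λ

2, 4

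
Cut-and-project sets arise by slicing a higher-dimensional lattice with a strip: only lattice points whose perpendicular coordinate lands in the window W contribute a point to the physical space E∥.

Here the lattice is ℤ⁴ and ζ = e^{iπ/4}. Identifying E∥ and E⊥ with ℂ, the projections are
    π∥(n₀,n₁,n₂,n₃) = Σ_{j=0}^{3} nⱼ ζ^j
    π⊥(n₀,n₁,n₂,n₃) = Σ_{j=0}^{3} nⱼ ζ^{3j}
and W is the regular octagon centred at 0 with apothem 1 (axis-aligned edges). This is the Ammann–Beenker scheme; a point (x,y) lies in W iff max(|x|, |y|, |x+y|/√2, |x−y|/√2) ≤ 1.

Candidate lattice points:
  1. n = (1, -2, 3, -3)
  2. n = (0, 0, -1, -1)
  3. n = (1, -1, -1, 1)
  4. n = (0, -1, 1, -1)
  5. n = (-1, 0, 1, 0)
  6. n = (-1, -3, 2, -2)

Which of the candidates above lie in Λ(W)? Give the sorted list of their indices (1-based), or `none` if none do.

Internal map: ζ^{3j} for j=0..3 gives (1,0), (−√2/2,√2/2), (0,−1), (√2/2,√2/2).
#1 (1, -2, 3, -3): internal (0.292893, -6.535534); octagon support 6.535534 vs apothem 1 → ∉ W
#2 (0, 0, -1, -1): internal (-0.707107, 0.292893); octagon support 0.707107 vs apothem 1 → ∈ W
#3 (1, -1, -1, 1): internal (2.414214, 1.000000); octagon support 2.414214 vs apothem 1 → ∉ W
#4 (0, -1, 1, -1): internal (0.000000, -2.414214); octagon support 2.414214 vs apothem 1 → ∉ W
#5 (-1, 0, 1, 0): internal (-1.000000, -1.000000); octagon support 1.414214 vs apothem 1 → ∉ W
#6 (-1, -3, 2, -2): internal (-0.292893, -5.535534); octagon support 5.535534 vs apothem 1 → ∉ W

2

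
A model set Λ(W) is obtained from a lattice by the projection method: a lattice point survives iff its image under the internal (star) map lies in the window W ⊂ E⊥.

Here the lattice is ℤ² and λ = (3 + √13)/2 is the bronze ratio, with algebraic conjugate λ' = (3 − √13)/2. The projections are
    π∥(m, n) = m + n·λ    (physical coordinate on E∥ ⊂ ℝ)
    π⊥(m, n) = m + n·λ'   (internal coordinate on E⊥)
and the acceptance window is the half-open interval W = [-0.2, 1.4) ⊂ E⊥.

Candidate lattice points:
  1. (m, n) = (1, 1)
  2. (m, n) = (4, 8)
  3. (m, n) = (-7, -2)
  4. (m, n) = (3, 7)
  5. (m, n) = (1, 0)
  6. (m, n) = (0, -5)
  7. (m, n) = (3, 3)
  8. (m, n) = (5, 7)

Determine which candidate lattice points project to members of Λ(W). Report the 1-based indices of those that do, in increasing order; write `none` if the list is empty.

1, 4, 5

Numerically λ ≈ 3.302776 and λ' = −1/λ ≈ -0.302776.
candidate 1: (m,n)=(1,1) → π∥ = 1+1·λ ≈ 4.302776, π⊥ = 1+1·λ' ≈ 0.697224 ∈ [-0.2, 1.4) ⇒ IN Λ
candidate 2: (m,n)=(4,8) → π∥ = 4+8·λ ≈ 30.422205, π⊥ = 4+8·λ' ≈ 1.577795 ∉ [-0.2, 1.4) ⇒ out
candidate 3: (m,n)=(-7,-2) → π∥ = -7-2·λ ≈ -13.605551, π⊥ = -7-2·λ' ≈ -6.394449 ∉ [-0.2, 1.4) ⇒ out
candidate 4: (m,n)=(3,7) → π∥ = 3+7·λ ≈ 26.119429, π⊥ = 3+7·λ' ≈ 0.880571 ∈ [-0.2, 1.4) ⇒ IN Λ
candidate 5: (m,n)=(1,0) → π∥ = 1+0·λ ≈ 1.000000, π⊥ = 1+0·λ' ≈ 1.000000 ∈ [-0.2, 1.4) ⇒ IN Λ
candidate 6: (m,n)=(0,-5) → π∥ = 0-5·λ ≈ -16.513878, π⊥ = 0-5·λ' ≈ 1.513878 ∉ [-0.2, 1.4) ⇒ out
candidate 7: (m,n)=(3,3) → π∥ = 3+3·λ ≈ 12.908327, π⊥ = 3+3·λ' ≈ 2.091673 ∉ [-0.2, 1.4) ⇒ out
candidate 8: (m,n)=(5,7) → π∥ = 5+7·λ ≈ 28.119429, π⊥ = 5+7·λ' ≈ 2.880571 ∉ [-0.2, 1.4) ⇒ out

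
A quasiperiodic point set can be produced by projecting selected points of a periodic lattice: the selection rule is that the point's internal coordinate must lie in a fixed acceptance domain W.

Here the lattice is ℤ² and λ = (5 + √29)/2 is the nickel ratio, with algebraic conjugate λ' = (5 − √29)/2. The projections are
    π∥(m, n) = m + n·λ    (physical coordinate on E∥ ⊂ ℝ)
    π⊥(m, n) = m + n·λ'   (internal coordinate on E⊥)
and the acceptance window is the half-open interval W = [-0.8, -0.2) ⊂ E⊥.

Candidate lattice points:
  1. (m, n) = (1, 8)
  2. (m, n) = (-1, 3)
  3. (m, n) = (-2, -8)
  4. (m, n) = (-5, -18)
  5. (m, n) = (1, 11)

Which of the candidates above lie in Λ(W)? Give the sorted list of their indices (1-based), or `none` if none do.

1, 3

Numerically λ ≈ 5.192582 and λ' = −1/λ ≈ -0.192582.
candidate 1: (m,n)=(1,8) → π∥ = 1+8·λ ≈ 42.540659, π⊥ = 1+8·λ' ≈ -0.540659 ∈ [-0.8, -0.2) ⇒ IN Λ
candidate 2: (m,n)=(-1,3) → π∥ = -1+3·λ ≈ 14.577747, π⊥ = -1+3·λ' ≈ -1.577747 ∉ [-0.8, -0.2) ⇒ out
candidate 3: (m,n)=(-2,-8) → π∥ = -2-8·λ ≈ -43.540659, π⊥ = -2-8·λ' ≈ -0.459341 ∈ [-0.8, -0.2) ⇒ IN Λ
candidate 4: (m,n)=(-5,-18) → π∥ = -5-18·λ ≈ -98.466483, π⊥ = -5-18·λ' ≈ -1.533517 ∉ [-0.8, -0.2) ⇒ out
candidate 5: (m,n)=(1,11) → π∥ = 1+11·λ ≈ 58.118406, π⊥ = 1+11·λ' ≈ -1.118406 ∉ [-0.8, -0.2) ⇒ out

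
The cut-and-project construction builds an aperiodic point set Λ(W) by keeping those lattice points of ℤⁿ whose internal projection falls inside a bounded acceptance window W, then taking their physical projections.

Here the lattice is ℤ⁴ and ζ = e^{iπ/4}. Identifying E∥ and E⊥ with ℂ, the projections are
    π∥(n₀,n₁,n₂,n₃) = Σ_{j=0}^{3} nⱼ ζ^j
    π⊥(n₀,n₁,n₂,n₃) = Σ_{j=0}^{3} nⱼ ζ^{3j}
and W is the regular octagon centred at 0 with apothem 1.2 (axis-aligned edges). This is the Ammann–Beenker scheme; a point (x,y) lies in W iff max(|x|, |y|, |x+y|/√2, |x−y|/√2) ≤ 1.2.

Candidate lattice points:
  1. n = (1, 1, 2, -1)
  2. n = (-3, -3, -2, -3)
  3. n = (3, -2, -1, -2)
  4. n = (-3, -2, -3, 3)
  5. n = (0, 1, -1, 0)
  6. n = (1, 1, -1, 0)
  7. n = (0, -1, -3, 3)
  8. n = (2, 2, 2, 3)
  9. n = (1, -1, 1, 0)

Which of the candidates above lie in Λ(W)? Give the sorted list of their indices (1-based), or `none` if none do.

none

With ζ = e^{iπ/4} the internal vectors are ζ^0,ζ^3,ζ^6,ζ^9.
#1 (1, 1, 2, -1): internal (-0.41421, -2.00000); octagon support 2.00000 vs apothem 1.2 → ∉ W
#2 (-3, -3, -2, -3): internal (-3.00000, -2.24264); octagon support 3.70711 vs apothem 1.2 → ∉ W
#3 (3, -2, -1, -2): internal (3.00000, -1.82843); octagon support 3.41421 vs apothem 1.2 → ∉ W
#4 (-3, -2, -3, 3): internal (0.53553, 3.70711); octagon support 3.70711 vs apothem 1.2 → ∉ W
#5 (0, 1, -1, 0): internal (-0.70711, 1.70711); octagon support 1.70711 vs apothem 1.2 → ∉ W
#6 (1, 1, -1, 0): internal (0.29289, 1.70711); octagon support 1.70711 vs apothem 1.2 → ∉ W
#7 (0, -1, -3, 3): internal (2.82843, 4.41421); octagon support 5.12132 vs apothem 1.2 → ∉ W
#8 (2, 2, 2, 3): internal (2.70711, 1.53553); octagon support 3.00000 vs apothem 1.2 → ∉ W
#9 (1, -1, 1, 0): internal (1.70711, -1.70711); octagon support 2.41421 vs apothem 1.2 → ∉ W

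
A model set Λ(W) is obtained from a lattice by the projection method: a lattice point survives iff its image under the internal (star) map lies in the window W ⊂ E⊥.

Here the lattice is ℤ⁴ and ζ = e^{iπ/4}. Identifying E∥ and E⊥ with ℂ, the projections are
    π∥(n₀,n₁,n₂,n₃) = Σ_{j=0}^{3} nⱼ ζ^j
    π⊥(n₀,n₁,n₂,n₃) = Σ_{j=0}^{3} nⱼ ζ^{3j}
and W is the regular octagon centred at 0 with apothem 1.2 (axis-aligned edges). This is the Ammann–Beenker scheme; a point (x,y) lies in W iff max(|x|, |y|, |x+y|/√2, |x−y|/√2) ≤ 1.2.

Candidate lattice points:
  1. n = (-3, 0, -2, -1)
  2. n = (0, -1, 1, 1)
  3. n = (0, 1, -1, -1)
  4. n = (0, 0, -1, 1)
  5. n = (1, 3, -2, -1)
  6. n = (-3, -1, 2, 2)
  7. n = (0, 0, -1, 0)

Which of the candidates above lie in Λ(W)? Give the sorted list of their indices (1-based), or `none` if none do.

π⊥(n) = n₀ + n₁ζ³ + n₂ζ⁶ + n₃ζ⁹ where ζ = e^{iπ/4}.
candidate 1: n = (-3, 0, -2, -1) → π⊥ ≈ (-3.7071, +1.2929); max(|x|,|y|,|x±y|/√2) = 3.7071 > 1.2 ⇒ ∉ W
candidate 2: n = (0, -1, 1, 1) → π⊥ ≈ (+1.4142, -1.0000); max(|x|,|y|,|x±y|/√2) = 1.7071 > 1.2 ⇒ ∉ W
candidate 3: n = (0, 1, -1, -1) → π⊥ ≈ (-1.4142, +1.0000); max(|x|,|y|,|x±y|/√2) = 1.7071 > 1.2 ⇒ ∉ W
candidate 4: n = (0, 0, -1, 1) → π⊥ ≈ (+0.7071, +1.7071); max(|x|,|y|,|x±y|/√2) = 1.7071 > 1.2 ⇒ ∉ W
candidate 5: n = (1, 3, -2, -1) → π⊥ ≈ (-1.8284, +3.4142); max(|x|,|y|,|x±y|/√2) = 3.7071 > 1.2 ⇒ ∉ W
candidate 6: n = (-3, -1, 2, 2) → π⊥ ≈ (-0.8787, -1.2929); max(|x|,|y|,|x±y|/√2) = 1.5355 > 1.2 ⇒ ∉ W
candidate 7: n = (0, 0, -1, 0) → π⊥ ≈ (+0.0000, +1.0000); max(|x|,|y|,|x±y|/√2) = 1.0000 ≤ 1.2 ⇒ ∈ W

7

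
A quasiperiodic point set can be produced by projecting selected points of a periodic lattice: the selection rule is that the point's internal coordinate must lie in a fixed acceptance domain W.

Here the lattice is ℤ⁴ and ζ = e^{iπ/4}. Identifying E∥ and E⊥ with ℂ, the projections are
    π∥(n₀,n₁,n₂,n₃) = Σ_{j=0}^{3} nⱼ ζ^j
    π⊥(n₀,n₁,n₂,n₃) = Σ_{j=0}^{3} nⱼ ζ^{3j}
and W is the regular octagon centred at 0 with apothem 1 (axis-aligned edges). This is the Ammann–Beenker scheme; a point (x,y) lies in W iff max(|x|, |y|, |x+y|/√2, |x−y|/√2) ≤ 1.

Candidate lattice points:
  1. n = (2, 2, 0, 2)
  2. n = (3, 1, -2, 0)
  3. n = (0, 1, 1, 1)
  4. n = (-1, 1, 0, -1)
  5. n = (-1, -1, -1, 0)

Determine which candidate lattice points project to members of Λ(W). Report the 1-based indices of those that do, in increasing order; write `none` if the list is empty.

3, 5

With ζ = e^{iπ/4} the internal vectors are ζ^0,ζ^3,ζ^6,ζ^9.
candidate 1: n = (2, 2, 0, 2) → π⊥ ≈ (+2.0000, +2.8284); max(|x|,|y|,|x±y|/√2) = 3.4142 > 1 ⇒ ∉ W
candidate 2: n = (3, 1, -2, 0) → π⊥ ≈ (+2.2929, +2.7071); max(|x|,|y|,|x±y|/√2) = 3.5355 > 1 ⇒ ∉ W
candidate 3: n = (0, 1, 1, 1) → π⊥ ≈ (+0.0000, +0.4142); max(|x|,|y|,|x±y|/√2) = 0.4142 ≤ 1 ⇒ ∈ W
candidate 4: n = (-1, 1, 0, -1) → π⊥ ≈ (-2.4142, +0.0000); max(|x|,|y|,|x±y|/√2) = 2.4142 > 1 ⇒ ∉ W
candidate 5: n = (-1, -1, -1, 0) → π⊥ ≈ (-0.2929, +0.2929); max(|x|,|y|,|x±y|/√2) = 0.4142 ≤ 1 ⇒ ∈ W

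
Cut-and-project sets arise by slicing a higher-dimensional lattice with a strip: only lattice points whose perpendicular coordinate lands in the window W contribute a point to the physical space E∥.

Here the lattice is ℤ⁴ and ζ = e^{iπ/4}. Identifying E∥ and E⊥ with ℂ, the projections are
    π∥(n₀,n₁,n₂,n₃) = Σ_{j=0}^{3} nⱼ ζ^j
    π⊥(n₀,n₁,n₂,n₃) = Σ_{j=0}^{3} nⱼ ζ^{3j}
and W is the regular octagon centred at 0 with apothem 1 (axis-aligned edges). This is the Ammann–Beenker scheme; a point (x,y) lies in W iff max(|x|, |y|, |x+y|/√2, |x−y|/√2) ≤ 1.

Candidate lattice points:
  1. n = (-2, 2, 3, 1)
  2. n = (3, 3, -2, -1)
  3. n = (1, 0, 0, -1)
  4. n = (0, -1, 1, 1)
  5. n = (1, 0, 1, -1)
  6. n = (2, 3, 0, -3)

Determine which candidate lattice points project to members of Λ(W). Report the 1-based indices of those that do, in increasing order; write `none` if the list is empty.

π⊥(n) = n₀ + n₁ζ³ + n₂ζ⁶ + n₃ζ⁹ where ζ = e^{iπ/4}.
#1 (-2, 2, 3, 1): internal (-2.707107, -0.878680); octagon support 2.707107 vs apothem 1 → ∉ W
#2 (3, 3, -2, -1): internal (0.171573, 3.414214); octagon support 3.414214 vs apothem 1 → ∉ W
#3 (1, 0, 0, -1): internal (0.292893, -0.707107); octagon support 0.707107 vs apothem 1 → ∈ W
#4 (0, -1, 1, 1): internal (1.414214, -1.000000); octagon support 1.707107 vs apothem 1 → ∉ W
#5 (1, 0, 1, -1): internal (0.292893, -1.707107); octagon support 1.707107 vs apothem 1 → ∉ W
#6 (2, 3, 0, -3): internal (-2.242641, 0.000000); octagon support 2.242641 vs apothem 1 → ∉ W

3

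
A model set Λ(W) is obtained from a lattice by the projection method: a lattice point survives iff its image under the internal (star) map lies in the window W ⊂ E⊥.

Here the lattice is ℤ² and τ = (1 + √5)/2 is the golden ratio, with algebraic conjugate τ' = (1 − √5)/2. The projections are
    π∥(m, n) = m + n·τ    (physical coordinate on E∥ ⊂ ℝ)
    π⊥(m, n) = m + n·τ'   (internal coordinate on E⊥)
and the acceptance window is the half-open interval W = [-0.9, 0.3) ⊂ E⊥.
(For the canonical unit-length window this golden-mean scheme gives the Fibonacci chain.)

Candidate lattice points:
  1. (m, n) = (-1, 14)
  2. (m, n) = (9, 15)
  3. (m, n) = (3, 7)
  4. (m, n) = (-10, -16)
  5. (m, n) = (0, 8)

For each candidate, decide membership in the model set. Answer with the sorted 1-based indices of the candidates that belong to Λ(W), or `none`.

2, 4

τ' = (1−√5)/2 ≈ -0.618034.
[1] lift (-1,14): star map gives -9.652476; window check -0.9 ≤ -9.652476 < 0.3 is false → out
[2] lift (9,15): star map gives -0.270510; window check -0.9 ≤ -0.270510 < 0.3 is true → IN Λ
[3] lift (3,7): star map gives -1.326238; window check -0.9 ≤ -1.326238 < 0.3 is false → out
[4] lift (-10,-16): star map gives -0.111456; window check -0.9 ≤ -0.111456 < 0.3 is true → IN Λ
[5] lift (0,8): star map gives -4.944272; window check -0.9 ≤ -4.944272 < 0.3 is false → out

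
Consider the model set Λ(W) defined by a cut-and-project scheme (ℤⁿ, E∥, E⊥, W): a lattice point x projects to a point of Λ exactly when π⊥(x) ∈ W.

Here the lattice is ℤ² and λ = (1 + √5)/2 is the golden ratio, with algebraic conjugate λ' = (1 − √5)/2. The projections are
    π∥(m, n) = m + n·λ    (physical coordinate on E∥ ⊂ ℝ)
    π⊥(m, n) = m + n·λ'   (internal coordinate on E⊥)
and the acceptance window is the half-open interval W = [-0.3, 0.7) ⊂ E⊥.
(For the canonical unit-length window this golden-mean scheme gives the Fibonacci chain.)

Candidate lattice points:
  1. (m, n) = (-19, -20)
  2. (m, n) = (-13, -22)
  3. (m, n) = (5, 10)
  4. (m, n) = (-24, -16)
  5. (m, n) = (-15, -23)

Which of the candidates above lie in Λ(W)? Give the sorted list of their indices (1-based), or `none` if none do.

λ' = (1−√5)/2 ≈ -0.61803.
#1 (-19,-20): internal coord -19 + (-20)·λ' = -6.63932; -6.63932 ∉ [-0.3, 0.7) → out
#2 (-13,-22): internal coord -13 + (-22)·λ' = +0.59675; +0.59675 ∈ [-0.3, 0.7) → IN Λ
#3 (5,10): internal coord 5 + (10)·λ' = -1.18034; -1.18034 ∉ [-0.3, 0.7) → out
#4 (-24,-16): internal coord -24 + (-16)·λ' = -14.11146; -14.11146 ∉ [-0.3, 0.7) → out
#5 (-15,-23): internal coord -15 + (-23)·λ' = -0.78522; -0.78522 ∉ [-0.3, 0.7) → out

2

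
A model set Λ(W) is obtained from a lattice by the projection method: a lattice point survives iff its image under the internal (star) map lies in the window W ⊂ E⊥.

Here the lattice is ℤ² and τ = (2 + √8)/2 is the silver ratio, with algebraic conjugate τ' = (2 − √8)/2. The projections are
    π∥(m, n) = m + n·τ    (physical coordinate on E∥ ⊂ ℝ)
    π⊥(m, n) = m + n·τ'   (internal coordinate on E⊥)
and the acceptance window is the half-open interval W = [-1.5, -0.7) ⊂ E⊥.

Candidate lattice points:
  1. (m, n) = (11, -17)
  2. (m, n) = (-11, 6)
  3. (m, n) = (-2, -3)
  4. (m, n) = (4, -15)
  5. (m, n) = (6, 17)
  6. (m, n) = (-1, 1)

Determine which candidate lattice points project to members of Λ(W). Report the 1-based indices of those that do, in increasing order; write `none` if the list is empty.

Numerically τ ≈ 2.414214 and τ' = −1/τ ≈ -0.414214.
candidate 1: (m,n)=(11,-17) → π∥ = 11-17·τ ≈ -30.041631, π⊥ = 11-17·τ' ≈ 18.041631 ∉ [-1.5, -0.7) ⇒ out
candidate 2: (m,n)=(-11,6) → π∥ = -11+6·τ ≈ 3.485281, π⊥ = -11+6·τ' ≈ -13.485281 ∉ [-1.5, -0.7) ⇒ out
candidate 3: (m,n)=(-2,-3) → π∥ = -2-3·τ ≈ -9.242641, π⊥ = -2-3·τ' ≈ -0.757359 ∈ [-1.5, -0.7) ⇒ IN Λ
candidate 4: (m,n)=(4,-15) → π∥ = 4-15·τ ≈ -32.213203, π⊥ = 4-15·τ' ≈ 10.213203 ∉ [-1.5, -0.7) ⇒ out
candidate 5: (m,n)=(6,17) → π∥ = 6+17·τ ≈ 47.041631, π⊥ = 6+17·τ' ≈ -1.041631 ∈ [-1.5, -0.7) ⇒ IN Λ
candidate 6: (m,n)=(-1,1) → π∥ = -1+1·τ ≈ 1.414214, π⊥ = -1+1·τ' ≈ -1.414214 ∈ [-1.5, -0.7) ⇒ IN Λ

3, 5, 6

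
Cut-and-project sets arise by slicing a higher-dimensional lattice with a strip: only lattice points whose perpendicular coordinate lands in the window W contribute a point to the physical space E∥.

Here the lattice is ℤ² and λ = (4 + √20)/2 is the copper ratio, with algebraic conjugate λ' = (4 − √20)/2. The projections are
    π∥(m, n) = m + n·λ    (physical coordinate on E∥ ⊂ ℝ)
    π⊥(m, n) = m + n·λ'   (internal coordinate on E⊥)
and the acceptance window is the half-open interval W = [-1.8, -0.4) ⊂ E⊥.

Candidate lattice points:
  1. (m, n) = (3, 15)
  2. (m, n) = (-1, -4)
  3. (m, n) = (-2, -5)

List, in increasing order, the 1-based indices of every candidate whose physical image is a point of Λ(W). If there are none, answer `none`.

Numerically λ ≈ 4.2361 and λ' = −1/λ ≈ -0.2361.
#1 (3,15): internal coord 3 + (15)·λ' = -0.5410; -0.5410 ∈ [-1.8, -0.4) → IN Λ
#2 (-1,-4): internal coord -1 + (-4)·λ' = -0.0557; -0.0557 ∉ [-1.8, -0.4) → out
#3 (-2,-5): internal coord -2 + (-5)·λ' = -0.8197; -0.8197 ∈ [-1.8, -0.4) → IN Λ

1, 3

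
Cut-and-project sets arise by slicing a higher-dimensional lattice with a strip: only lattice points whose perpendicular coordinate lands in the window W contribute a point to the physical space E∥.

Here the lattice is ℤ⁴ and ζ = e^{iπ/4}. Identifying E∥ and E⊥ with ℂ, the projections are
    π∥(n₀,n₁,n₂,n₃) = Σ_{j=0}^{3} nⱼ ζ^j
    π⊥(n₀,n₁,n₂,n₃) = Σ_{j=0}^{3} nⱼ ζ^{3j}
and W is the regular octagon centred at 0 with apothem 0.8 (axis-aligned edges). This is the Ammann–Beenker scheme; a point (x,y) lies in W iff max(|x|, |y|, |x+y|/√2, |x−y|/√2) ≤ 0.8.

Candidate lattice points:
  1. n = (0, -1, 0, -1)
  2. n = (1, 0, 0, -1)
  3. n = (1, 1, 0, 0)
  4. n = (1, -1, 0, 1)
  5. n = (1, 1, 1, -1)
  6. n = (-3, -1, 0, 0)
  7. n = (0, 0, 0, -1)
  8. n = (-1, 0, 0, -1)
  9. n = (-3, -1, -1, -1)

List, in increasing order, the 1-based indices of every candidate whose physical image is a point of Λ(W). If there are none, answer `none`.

2, 3

With ζ = e^{iπ/4} the internal vectors are ζ^0,ζ^3,ζ^6,ζ^9.
candidate 1: n = (0, -1, 0, -1) → π⊥ ≈ (+0.00000, -1.41421); max(|x|,|y|,|x±y|/√2) = 1.41421 > 0.8 ⇒ ∉ W
candidate 2: n = (1, 0, 0, -1) → π⊥ ≈ (+0.29289, -0.70711); max(|x|,|y|,|x±y|/√2) = 0.70711 ≤ 0.8 ⇒ ∈ W
candidate 3: n = (1, 1, 0, 0) → π⊥ ≈ (+0.29289, +0.70711); max(|x|,|y|,|x±y|/√2) = 0.70711 ≤ 0.8 ⇒ ∈ W
candidate 4: n = (1, -1, 0, 1) → π⊥ ≈ (+2.41421, +0.00000); max(|x|,|y|,|x±y|/√2) = 2.41421 > 0.8 ⇒ ∉ W
candidate 5: n = (1, 1, 1, -1) → π⊥ ≈ (-0.41421, -1.00000); max(|x|,|y|,|x±y|/√2) = 1.00000 > 0.8 ⇒ ∉ W
candidate 6: n = (-3, -1, 0, 0) → π⊥ ≈ (-2.29289, -0.70711); max(|x|,|y|,|x±y|/√2) = 2.29289 > 0.8 ⇒ ∉ W
candidate 7: n = (0, 0, 0, -1) → π⊥ ≈ (-0.70711, -0.70711); max(|x|,|y|,|x±y|/√2) = 1.00000 > 0.8 ⇒ ∉ W
candidate 8: n = (-1, 0, 0, -1) → π⊥ ≈ (-1.70711, -0.70711); max(|x|,|y|,|x±y|/√2) = 1.70711 > 0.8 ⇒ ∉ W
candidate 9: n = (-3, -1, -1, -1) → π⊥ ≈ (-3.00000, -0.41421); max(|x|,|y|,|x±y|/√2) = 3.00000 > 0.8 ⇒ ∉ W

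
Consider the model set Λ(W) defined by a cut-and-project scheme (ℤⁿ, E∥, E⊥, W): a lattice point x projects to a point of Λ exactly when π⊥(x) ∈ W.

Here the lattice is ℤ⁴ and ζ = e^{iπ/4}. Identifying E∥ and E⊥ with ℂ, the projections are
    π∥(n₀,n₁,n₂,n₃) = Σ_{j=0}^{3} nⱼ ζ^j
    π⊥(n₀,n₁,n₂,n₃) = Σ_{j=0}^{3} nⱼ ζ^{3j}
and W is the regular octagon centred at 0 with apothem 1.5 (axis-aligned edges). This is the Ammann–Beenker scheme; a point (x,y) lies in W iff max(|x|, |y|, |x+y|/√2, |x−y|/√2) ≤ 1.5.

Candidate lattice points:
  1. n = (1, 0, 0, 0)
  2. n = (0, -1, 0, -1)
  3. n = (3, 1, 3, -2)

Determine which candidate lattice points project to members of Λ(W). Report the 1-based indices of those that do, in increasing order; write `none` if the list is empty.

Internal map: ζ^{3j} for j=0..3 gives (1,0), (−√2/2,√2/2), (0,−1), (√2/2,√2/2).
candidate 1: n = (1, 0, 0, 0) → π⊥ ≈ (+1.000000, +0.000000); max(|x|,|y|,|x±y|/√2) = 1.000000 ≤ 1.5 ⇒ ∈ W
candidate 2: n = (0, -1, 0, -1) → π⊥ ≈ (+0.000000, -1.414214); max(|x|,|y|,|x±y|/√2) = 1.414214 ≤ 1.5 ⇒ ∈ W
candidate 3: n = (3, 1, 3, -2) → π⊥ ≈ (+0.878680, -3.707107); max(|x|,|y|,|x±y|/√2) = 3.707107 > 1.5 ⇒ ∉ W

1, 2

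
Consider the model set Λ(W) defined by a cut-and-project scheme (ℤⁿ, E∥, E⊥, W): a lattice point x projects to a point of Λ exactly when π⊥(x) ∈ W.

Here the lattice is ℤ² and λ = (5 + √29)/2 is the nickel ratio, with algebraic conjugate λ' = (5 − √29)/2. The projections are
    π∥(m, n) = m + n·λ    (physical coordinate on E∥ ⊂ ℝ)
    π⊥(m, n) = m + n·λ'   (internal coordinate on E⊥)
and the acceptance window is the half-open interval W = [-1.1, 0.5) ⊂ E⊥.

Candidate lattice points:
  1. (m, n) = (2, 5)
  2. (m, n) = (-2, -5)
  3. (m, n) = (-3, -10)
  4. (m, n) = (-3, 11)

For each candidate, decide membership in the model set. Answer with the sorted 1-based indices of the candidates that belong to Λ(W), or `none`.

λ' = (5−√29)/2 ≈ -0.19258.
candidate 1: (m,n)=(2,5) → π∥ = 2+5·λ ≈ 27.96291, π⊥ = 2+5·λ' ≈ 1.03709 ∉ [-1.1, 0.5) ⇒ out
candidate 2: (m,n)=(-2,-5) → π∥ = -2-5·λ ≈ -27.96291, π⊥ = -2-5·λ' ≈ -1.03709 ∈ [-1.1, 0.5) ⇒ IN Λ
candidate 3: (m,n)=(-3,-10) → π∥ = -3-10·λ ≈ -54.92582, π⊥ = -3-10·λ' ≈ -1.07418 ∈ [-1.1, 0.5) ⇒ IN Λ
candidate 4: (m,n)=(-3,11) → π∥ = -3+11·λ ≈ 54.11841, π⊥ = -3+11·λ' ≈ -5.11841 ∉ [-1.1, 0.5) ⇒ out

2, 3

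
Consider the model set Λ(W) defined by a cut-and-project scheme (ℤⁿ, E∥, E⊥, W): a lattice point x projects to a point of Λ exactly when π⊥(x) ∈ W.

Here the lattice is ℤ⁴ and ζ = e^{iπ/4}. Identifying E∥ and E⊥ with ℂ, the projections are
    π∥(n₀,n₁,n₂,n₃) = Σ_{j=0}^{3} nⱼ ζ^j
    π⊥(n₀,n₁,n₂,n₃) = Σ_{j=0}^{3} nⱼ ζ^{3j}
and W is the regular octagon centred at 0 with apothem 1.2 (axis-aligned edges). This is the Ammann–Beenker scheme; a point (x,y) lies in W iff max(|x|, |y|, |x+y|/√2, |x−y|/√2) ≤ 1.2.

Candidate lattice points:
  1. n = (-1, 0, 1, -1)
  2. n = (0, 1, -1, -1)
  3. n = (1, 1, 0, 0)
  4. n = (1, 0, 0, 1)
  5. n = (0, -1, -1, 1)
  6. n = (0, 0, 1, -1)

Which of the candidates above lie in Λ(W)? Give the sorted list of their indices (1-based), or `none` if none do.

π⊥(n) = n₀ + n₁ζ³ + n₂ζ⁶ + n₃ζ⁹ where ζ = e^{iπ/4}.
#1 (-1, 0, 1, -1): internal (-1.70711, -1.70711); octagon support 2.41421 vs apothem 1.2 → ∉ W
#2 (0, 1, -1, -1): internal (-1.41421, 1.00000); octagon support 1.70711 vs apothem 1.2 → ∉ W
#3 (1, 1, 0, 0): internal (0.29289, 0.70711); octagon support 0.70711 vs apothem 1.2 → ∈ W
#4 (1, 0, 0, 1): internal (1.70711, 0.70711); octagon support 1.70711 vs apothem 1.2 → ∉ W
#5 (0, -1, -1, 1): internal (1.41421, 1.00000); octagon support 1.70711 vs apothem 1.2 → ∉ W
#6 (0, 0, 1, -1): internal (-0.70711, -1.70711); octagon support 1.70711 vs apothem 1.2 → ∉ W

3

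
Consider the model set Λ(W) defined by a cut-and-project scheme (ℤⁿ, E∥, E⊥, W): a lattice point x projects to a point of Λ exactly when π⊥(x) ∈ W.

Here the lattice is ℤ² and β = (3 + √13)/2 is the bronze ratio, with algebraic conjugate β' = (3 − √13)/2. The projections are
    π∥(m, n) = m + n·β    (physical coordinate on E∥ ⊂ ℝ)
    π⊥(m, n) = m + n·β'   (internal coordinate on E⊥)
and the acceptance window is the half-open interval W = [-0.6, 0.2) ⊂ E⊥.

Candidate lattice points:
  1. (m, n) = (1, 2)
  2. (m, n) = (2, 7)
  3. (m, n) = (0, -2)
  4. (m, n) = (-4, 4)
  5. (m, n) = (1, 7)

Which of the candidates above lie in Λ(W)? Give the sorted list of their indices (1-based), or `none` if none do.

2

Compute β' = (3−√13)/2 = -0.30278, so π⊥(m,n) = m -0.30278·n.
candidate 1: (m,n)=(1,2) → π∥ = 1+2·β ≈ 7.60555, π⊥ = 1+2·β' ≈ 0.39445 ∉ [-0.6, 0.2) ⇒ out
candidate 2: (m,n)=(2,7) → π∥ = 2+7·β ≈ 25.11943, π⊥ = 2+7·β' ≈ -0.11943 ∈ [-0.6, 0.2) ⇒ IN Λ
candidate 3: (m,n)=(0,-2) → π∥ = 0-2·β ≈ -6.60555, π⊥ = 0-2·β' ≈ 0.60555 ∉ [-0.6, 0.2) ⇒ out
candidate 4: (m,n)=(-4,4) → π∥ = -4+4·β ≈ 9.21110, π⊥ = -4+4·β' ≈ -5.21110 ∉ [-0.6, 0.2) ⇒ out
candidate 5: (m,n)=(1,7) → π∥ = 1+7·β ≈ 24.11943, π⊥ = 1+7·β' ≈ -1.11943 ∉ [-0.6, 0.2) ⇒ out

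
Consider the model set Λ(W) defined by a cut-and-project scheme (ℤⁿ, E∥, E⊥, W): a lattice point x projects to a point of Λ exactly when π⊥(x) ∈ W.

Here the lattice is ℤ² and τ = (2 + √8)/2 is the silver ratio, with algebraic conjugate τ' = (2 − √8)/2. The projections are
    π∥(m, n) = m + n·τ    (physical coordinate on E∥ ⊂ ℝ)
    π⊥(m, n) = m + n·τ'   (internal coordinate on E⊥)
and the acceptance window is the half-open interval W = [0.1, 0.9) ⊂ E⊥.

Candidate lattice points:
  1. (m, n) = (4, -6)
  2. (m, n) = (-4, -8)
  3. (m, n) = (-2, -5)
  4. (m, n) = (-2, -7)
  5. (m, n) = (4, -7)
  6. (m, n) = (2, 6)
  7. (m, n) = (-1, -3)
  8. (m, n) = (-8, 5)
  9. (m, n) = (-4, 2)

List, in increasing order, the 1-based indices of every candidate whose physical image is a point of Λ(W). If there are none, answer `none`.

4, 7

Compute τ' = (2−√8)/2 = -0.414214, so π⊥(m,n) = m -0.414214·n.
[1] lift (4,-6): star map gives 6.485281; window check 0.1 ≤ 6.485281 < 0.9 is false → out
[2] lift (-4,-8): star map gives -0.686292; window check 0.1 ≤ -0.686292 < 0.9 is false → out
[3] lift (-2,-5): star map gives 0.071068; window check 0.1 ≤ 0.071068 < 0.9 is false → out
[4] lift (-2,-7): star map gives 0.899495; window check 0.1 ≤ 0.899495 < 0.9 is true → IN Λ
[5] lift (4,-7): star map gives 6.899495; window check 0.1 ≤ 6.899495 < 0.9 is false → out
[6] lift (2,6): star map gives -0.485281; window check 0.1 ≤ -0.485281 < 0.9 is false → out
[7] lift (-1,-3): star map gives 0.242641; window check 0.1 ≤ 0.242641 < 0.9 is true → IN Λ
[8] lift (-8,5): star map gives -10.071068; window check 0.1 ≤ -10.071068 < 0.9 is false → out
[9] lift (-4,2): star map gives -4.828427; window check 0.1 ≤ -4.828427 < 0.9 is false → out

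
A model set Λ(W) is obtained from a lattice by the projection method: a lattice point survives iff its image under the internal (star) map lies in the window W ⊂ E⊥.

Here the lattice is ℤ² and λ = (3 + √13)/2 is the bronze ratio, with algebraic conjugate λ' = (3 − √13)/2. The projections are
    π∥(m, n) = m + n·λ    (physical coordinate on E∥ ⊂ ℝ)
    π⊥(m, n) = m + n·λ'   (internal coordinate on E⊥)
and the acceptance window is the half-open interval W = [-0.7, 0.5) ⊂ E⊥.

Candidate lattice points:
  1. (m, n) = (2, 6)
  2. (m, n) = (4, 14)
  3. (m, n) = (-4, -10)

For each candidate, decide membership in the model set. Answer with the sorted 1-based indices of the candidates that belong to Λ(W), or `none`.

λ' = (3−√13)/2 ≈ -0.30278.
candidate 1: (m,n)=(2,6) → π∥ = 2+6·λ ≈ 21.81665, π⊥ = 2+6·λ' ≈ 0.18335 ∈ [-0.7, 0.5) ⇒ IN Λ
candidate 2: (m,n)=(4,14) → π∥ = 4+14·λ ≈ 50.23886, π⊥ = 4+14·λ' ≈ -0.23886 ∈ [-0.7, 0.5) ⇒ IN Λ
candidate 3: (m,n)=(-4,-10) → π∥ = -4-10·λ ≈ -37.02776, π⊥ = -4-10·λ' ≈ -0.97224 ∉ [-0.7, 0.5) ⇒ out

1, 2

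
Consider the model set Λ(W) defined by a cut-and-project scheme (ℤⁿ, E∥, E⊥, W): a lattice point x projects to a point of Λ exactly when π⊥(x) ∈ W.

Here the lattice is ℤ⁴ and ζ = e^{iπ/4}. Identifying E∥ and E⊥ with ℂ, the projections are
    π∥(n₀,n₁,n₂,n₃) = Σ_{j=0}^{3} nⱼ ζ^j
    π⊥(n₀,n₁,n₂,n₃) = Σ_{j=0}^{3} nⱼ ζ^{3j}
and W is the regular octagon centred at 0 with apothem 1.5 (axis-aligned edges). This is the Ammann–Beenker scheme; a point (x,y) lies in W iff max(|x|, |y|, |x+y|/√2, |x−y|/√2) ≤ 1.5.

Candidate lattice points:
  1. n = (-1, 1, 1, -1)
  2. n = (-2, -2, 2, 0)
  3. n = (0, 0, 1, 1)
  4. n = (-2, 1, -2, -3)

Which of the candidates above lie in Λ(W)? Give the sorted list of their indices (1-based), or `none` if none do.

π⊥(n) = n₀ + n₁ζ³ + n₂ζ⁶ + n₃ζ⁹ where ζ = e^{iπ/4}.
candidate 1: n = (-1, 1, 1, -1) → π⊥ ≈ (-2.4142, -1.0000); max(|x|,|y|,|x±y|/√2) = 2.4142 > 1.5 ⇒ ∉ W
candidate 2: n = (-2, -2, 2, 0) → π⊥ ≈ (-0.5858, -3.4142); max(|x|,|y|,|x±y|/√2) = 3.4142 > 1.5 ⇒ ∉ W
candidate 3: n = (0, 0, 1, 1) → π⊥ ≈ (+0.7071, -0.2929); max(|x|,|y|,|x±y|/√2) = 0.7071 ≤ 1.5 ⇒ ∈ W
candidate 4: n = (-2, 1, -2, -3) → π⊥ ≈ (-4.8284, +0.5858); max(|x|,|y|,|x±y|/√2) = 4.8284 > 1.5 ⇒ ∉ W

3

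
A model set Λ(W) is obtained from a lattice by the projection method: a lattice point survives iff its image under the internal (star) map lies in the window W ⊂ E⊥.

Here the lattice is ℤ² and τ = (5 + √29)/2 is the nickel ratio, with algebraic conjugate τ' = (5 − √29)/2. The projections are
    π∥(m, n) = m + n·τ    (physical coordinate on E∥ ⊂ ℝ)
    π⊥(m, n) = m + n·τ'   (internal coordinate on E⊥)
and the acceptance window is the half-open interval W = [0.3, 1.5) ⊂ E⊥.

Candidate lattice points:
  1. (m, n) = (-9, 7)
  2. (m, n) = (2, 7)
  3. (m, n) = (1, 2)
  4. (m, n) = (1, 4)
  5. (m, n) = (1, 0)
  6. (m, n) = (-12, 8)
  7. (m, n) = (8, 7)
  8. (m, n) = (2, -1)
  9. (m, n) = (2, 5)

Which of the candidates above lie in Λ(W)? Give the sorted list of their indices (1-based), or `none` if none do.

Numerically τ ≈ 5.192582 and τ' = −1/τ ≈ -0.192582.
candidate 1: (m,n)=(-9,7) → π∥ = -9+7·τ ≈ 27.348077, π⊥ = -9+7·τ' ≈ -10.348077 ∉ [0.3, 1.5) ⇒ out
candidate 2: (m,n)=(2,7) → π∥ = 2+7·τ ≈ 38.348077, π⊥ = 2+7·τ' ≈ 0.651923 ∈ [0.3, 1.5) ⇒ IN Λ
candidate 3: (m,n)=(1,2) → π∥ = 1+2·τ ≈ 11.385165, π⊥ = 1+2·τ' ≈ 0.614835 ∈ [0.3, 1.5) ⇒ IN Λ
candidate 4: (m,n)=(1,4) → π∥ = 1+4·τ ≈ 21.770330, π⊥ = 1+4·τ' ≈ 0.229670 ∉ [0.3, 1.5) ⇒ out
candidate 5: (m,n)=(1,0) → π∥ = 1+0·τ ≈ 1.000000, π⊥ = 1+0·τ' ≈ 1.000000 ∈ [0.3, 1.5) ⇒ IN Λ
candidate 6: (m,n)=(-12,8) → π∥ = -12+8·τ ≈ 29.540659, π⊥ = -12+8·τ' ≈ -13.540659 ∉ [0.3, 1.5) ⇒ out
candidate 7: (m,n)=(8,7) → π∥ = 8+7·τ ≈ 44.348077, π⊥ = 8+7·τ' ≈ 6.651923 ∉ [0.3, 1.5) ⇒ out
candidate 8: (m,n)=(2,-1) → π∥ = 2-1·τ ≈ -3.192582, π⊥ = 2-1·τ' ≈ 2.192582 ∉ [0.3, 1.5) ⇒ out
candidate 9: (m,n)=(2,5) → π∥ = 2+5·τ ≈ 27.962912, π⊥ = 2+5·τ' ≈ 1.037088 ∈ [0.3, 1.5) ⇒ IN Λ

2, 3, 5, 9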